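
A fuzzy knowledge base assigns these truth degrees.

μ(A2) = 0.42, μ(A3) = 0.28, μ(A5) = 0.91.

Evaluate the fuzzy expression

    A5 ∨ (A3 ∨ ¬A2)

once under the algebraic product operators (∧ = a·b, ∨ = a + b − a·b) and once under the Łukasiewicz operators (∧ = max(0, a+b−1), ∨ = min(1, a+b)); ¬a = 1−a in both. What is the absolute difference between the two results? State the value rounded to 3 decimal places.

Under algebraic product:
  ¬A2 = 1 − 0.4200 = 0.5800
  A3 ∨ ¬A2 = a + b − a·b on (0.2800, 0.5800) = 0.6976
  A5 ∨ (A3 ∨ ¬A2) = a + b − a·b on (0.9100, 0.6976) = 0.9728
  → value = 0.9728
Under Łukasiewicz:
  ¬A2 = 1 − 0.42 = 0.58
  A3 ∨ ¬A2 = min(1, a+b) on (0.28, 0.58) = 0.86
  A5 ∨ (A3 ∨ ¬A2) = min(1, a+b) on (0.91, 0.86) = 1.00
  → value = 1.0000
|0.9728 − 1.0000| = 0.027

0.027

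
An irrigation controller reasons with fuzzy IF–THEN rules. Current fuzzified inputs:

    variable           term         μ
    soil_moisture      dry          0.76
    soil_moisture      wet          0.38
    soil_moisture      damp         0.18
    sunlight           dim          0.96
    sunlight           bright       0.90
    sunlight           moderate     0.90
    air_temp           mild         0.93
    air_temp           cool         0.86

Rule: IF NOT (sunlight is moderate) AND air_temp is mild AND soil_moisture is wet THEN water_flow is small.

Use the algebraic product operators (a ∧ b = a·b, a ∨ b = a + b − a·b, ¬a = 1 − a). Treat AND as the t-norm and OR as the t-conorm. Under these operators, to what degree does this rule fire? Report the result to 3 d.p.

firing strength: ¬moderate=1−0.90=0.10, mild=0.93, wet=0.38; AND[a·b] → w = 0.0353

0.035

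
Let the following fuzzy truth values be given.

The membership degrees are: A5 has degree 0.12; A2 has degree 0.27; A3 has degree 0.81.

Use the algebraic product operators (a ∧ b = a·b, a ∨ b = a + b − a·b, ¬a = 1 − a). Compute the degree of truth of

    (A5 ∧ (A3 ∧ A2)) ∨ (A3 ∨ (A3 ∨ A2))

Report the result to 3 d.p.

A3 ∧ A2 = a·b on (0.8100, 0.2700) = 0.2187
A5 ∧ (A3 ∧ A2) = a·b on (0.1200, 0.2187) = 0.0262
A3 ∨ A2 = a + b − a·b on (0.8100, 0.2700) = 0.8613
A3 ∨ (A3 ∨ A2) = a + b − a·b on (0.8100, 0.8613) = 0.9736
(A5 ∧ (A3 ∧ A2)) ∨ (A3 ∨ (A3 ∨ A2)) = a + b − a·b on (0.0262, 0.9736) = 0.9743

0.974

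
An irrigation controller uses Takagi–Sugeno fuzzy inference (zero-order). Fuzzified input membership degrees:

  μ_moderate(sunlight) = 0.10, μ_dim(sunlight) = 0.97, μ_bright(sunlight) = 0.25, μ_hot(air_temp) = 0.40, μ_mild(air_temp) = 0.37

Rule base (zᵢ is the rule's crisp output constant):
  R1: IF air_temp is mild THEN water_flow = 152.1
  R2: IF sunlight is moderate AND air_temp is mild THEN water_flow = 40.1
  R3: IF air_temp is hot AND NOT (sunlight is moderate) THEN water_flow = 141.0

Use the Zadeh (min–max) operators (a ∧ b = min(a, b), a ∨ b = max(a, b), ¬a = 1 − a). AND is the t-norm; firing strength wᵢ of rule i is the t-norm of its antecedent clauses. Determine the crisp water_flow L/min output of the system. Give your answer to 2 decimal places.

134.12

R1 (z=152.1): mild=0.37 → w = 0.37
R2 (z=40.1): moderate=0.10, mild=0.37; AND[min(a, b)] → w = 0.10
R3 (z=141.0): hot=0.40, ¬moderate=1−0.10=0.90; AND[min(a, b)] → w = 0.40
Weighted average = (0.37·152.1 + 0.10·40.1 + 0.40·141.0) / (0.37 + 0.10 + 0.40)
  = 116.6870 / 0.8700 = 134.12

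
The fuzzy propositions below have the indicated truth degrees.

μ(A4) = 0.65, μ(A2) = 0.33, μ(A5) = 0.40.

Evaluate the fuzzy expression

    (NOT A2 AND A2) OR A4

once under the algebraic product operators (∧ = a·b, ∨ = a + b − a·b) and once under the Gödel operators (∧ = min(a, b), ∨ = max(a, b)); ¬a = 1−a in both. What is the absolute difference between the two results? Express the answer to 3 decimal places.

0.077

Under algebraic product:
  NOT A2 = 1 − 0.3300 = 0.6700
  NOT A2 AND A2 = a·b on (0.6700, 0.3300) = 0.2211
  (NOT A2 AND A2) OR A4 = a + b − a·b on (0.2211, 0.6500) = 0.7274
  → value = 0.7274
Under Gödel:
  NOT A2 = 1 − 0.33 = 0.67
  NOT A2 AND A2 = min(a, b) on (0.67, 0.33) = 0.33
  (NOT A2 AND A2) OR A4 = max(a, b) on (0.33, 0.65) = 0.65
  → value = 0.6500
|0.7274 − 0.6500| = 0.077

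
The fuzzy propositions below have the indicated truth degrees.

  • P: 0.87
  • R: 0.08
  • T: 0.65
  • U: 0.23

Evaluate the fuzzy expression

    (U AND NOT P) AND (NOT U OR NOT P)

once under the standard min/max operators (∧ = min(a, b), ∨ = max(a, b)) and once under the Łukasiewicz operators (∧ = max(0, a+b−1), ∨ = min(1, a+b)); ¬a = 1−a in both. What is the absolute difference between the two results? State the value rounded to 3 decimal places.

0.130

Under standard min/max:
  NOT P = 1 − 0.87 = 0.13
  U AND NOT P = min(a, b) on (0.23, 0.13) = 0.13
  NOT U = 1 − 0.23 = 0.77
  NOT P = 1 − 0.87 = 0.13
  NOT U OR NOT P = max(a, b) on (0.77, 0.13) = 0.77
  (U AND NOT P) AND (NOT U OR NOT P) = min(a, b) on (0.13, 0.77) = 0.13
  → value = 0.1300
Under Łukasiewicz:
  NOT P = 1 − 0.87 = 0.13
  U AND NOT P = max(0, a+b−1) on (0.23, 0.13) = 0.00
  NOT U = 1 − 0.23 = 0.77
  NOT P = 1 − 0.87 = 0.13
  NOT U OR NOT P = min(1, a+b) on (0.77, 0.13) = 0.90
  (U AND NOT P) AND (NOT U OR NOT P) = max(0, a+b−1) on (0.00, 0.90) = 0.00
  → value = 0.0000
|0.1300 − 0.0000| = 0.130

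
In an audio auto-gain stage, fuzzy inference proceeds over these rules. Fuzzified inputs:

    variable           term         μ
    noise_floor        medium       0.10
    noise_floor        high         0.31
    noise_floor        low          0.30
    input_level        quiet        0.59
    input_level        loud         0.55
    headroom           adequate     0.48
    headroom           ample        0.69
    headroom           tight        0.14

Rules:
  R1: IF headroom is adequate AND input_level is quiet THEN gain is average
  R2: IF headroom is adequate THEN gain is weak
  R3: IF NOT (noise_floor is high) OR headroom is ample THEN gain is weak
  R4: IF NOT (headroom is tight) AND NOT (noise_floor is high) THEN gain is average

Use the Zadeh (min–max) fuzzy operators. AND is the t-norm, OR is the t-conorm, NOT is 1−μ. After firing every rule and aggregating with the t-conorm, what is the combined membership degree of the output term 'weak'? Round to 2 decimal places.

R1: adequate=0.48, quiet=0.59; AND[min(a, b)] → w = 0.48
R2: adequate=0.48 → w = 0.48
R3: ¬high=1−0.31=0.69, ample=0.69; OR[max(a, b)] → w = 0.69
R4: ¬tight=1−0.14=0.86, ¬high=1−0.31=0.69; AND[min(a, b)] → w = 0.69
Rules with consequent 'weak': {R2, R3} → strengths 0.48, 0.69
Aggregate via t-conorm [max(a, b)]: 0.69

0.69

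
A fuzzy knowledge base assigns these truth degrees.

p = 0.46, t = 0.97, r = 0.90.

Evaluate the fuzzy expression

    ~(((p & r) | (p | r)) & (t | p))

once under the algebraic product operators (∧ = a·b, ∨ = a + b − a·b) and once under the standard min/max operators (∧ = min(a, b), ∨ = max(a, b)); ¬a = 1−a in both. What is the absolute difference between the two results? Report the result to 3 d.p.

0.053

Under algebraic product:
  p & r = a·b on (0.4600, 0.9000) = 0.4140
  p | r = a + b − a·b on (0.4600, 0.9000) = 0.9460
  (p & r) | (p | r) = a + b − a·b on (0.4140, 0.9460) = 0.9684
  t | p = a + b − a·b on (0.9700, 0.4600) = 0.9838
  ((p & r) | (p | r)) & (t | p) = a·b on (0.9684, 0.9838) = 0.9527
  ~(((p & r) | (p | r)) & (t | p)) = 1 − 0.9527 = 0.0473
  → value = 0.0473
Under standard min/max:
  p & r = min(a, b) on (0.46, 0.90) = 0.46
  p | r = max(a, b) on (0.46, 0.90) = 0.90
  (p & r) | (p | r) = max(a, b) on (0.46, 0.90) = 0.90
  t | p = max(a, b) on (0.97, 0.46) = 0.97
  ((p & r) | (p | r)) & (t | p) = min(a, b) on (0.90, 0.97) = 0.90
  ~(((p & r) | (p | r)) & (t | p)) = 1 − 0.90 = 0.10
  → value = 0.1000
|0.0473 − 0.1000| = 0.053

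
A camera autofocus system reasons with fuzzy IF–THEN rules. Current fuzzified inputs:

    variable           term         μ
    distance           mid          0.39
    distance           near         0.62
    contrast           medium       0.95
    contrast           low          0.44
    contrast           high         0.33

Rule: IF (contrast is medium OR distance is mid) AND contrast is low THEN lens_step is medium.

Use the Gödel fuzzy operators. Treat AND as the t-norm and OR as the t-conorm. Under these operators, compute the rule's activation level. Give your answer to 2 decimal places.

0.44

firing strength: (medium=0.95 OR mid=0.39) = 0.95; AND[min(a, b)] with low=0.44 → w = 0.44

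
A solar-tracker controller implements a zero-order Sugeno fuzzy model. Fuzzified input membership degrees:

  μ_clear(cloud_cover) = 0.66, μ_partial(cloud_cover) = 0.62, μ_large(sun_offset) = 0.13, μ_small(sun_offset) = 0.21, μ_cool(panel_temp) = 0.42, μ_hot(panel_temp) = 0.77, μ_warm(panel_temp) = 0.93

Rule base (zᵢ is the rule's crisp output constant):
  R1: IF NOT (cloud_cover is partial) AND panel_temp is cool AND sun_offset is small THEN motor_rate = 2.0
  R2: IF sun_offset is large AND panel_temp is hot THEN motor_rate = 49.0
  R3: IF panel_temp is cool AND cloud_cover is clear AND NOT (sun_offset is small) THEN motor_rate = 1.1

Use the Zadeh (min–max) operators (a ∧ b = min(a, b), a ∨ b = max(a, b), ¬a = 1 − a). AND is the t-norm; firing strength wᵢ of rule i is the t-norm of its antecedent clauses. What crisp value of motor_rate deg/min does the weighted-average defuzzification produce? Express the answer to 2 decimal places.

R1 (z=2.0): ¬partial=1−0.62=0.38, cool=0.42, small=0.21; AND[min(a, b)] → w = 0.21
R2 (z=49.0): large=0.13, hot=0.77; AND[min(a, b)] → w = 0.13
R3 (z=1.1): cool=0.42, clear=0.66, ¬small=1−0.21=0.79; AND[min(a, b)] → w = 0.42
Weighted average = (0.21·2.0 + 0.13·49.0 + 0.42·1.1) / (0.21 + 0.13 + 0.42)
  = 7.2520 / 0.7600 = 9.54

9.54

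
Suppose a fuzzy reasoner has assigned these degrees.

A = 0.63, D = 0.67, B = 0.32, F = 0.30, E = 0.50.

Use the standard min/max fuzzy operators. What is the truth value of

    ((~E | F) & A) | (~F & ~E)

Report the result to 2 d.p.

0.50

~E = 1 − 0.50 = 0.50
~E | F = max(a, b) on (0.50, 0.30) = 0.50
(~E | F) & A = min(a, b) on (0.50, 0.63) = 0.50
~F = 1 − 0.30 = 0.70
~E = 1 − 0.50 = 0.50
~F & ~E = min(a, b) on (0.70, 0.50) = 0.50
((~E | F) & A) | (~F & ~E) = max(a, b) on (0.50, 0.50) = 0.50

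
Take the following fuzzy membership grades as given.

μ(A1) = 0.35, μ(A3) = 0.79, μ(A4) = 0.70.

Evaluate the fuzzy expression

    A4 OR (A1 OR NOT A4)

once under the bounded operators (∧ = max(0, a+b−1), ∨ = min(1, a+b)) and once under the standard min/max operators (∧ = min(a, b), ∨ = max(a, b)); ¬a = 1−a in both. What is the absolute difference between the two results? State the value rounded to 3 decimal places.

0.300

Under bounded:
  NOT A4 = 1 − 0.70 = 0.30
  A1 OR NOT A4 = min(1, a+b) on (0.35, 0.30) = 0.65
  A4 OR (A1 OR NOT A4) = min(1, a+b) on (0.70, 0.65) = 1.00
  → value = 1.0000
Under standard min/max:
  NOT A4 = 1 − 0.70 = 0.30
  A1 OR NOT A4 = max(a, b) on (0.35, 0.30) = 0.35
  A4 OR (A1 OR NOT A4) = max(a, b) on (0.70, 0.35) = 0.70
  → value = 0.7000
|1.0000 − 0.7000| = 0.300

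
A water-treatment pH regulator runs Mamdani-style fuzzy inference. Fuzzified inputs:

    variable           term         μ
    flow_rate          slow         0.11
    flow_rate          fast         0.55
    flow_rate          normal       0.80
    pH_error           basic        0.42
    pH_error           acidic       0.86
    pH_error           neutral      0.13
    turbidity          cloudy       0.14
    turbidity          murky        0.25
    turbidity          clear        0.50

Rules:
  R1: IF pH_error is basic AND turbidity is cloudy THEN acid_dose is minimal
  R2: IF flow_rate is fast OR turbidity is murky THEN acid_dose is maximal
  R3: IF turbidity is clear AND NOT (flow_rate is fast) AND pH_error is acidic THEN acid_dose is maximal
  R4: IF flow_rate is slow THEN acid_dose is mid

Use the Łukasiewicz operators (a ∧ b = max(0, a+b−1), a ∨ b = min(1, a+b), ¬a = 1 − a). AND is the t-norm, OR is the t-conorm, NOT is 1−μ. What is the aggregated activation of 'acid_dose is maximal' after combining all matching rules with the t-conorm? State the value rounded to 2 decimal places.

R1: basic=0.42, cloudy=0.14; AND[max(0, a+b−1)] → w = 0.00
R2: fast=0.55, murky=0.25; OR[min(1, a+b)] → w = 0.80
R3: clear=0.50, ¬fast=1−0.55=0.45, acidic=0.86; AND[max(0, a+b−1)] → w = 0.00
R4: slow=0.11 → w = 0.11
Rules with consequent 'maximal': {R2, R3} → strengths 0.80, 0.00
Aggregate via t-conorm [min(1, a+b)]: 0.80

0.80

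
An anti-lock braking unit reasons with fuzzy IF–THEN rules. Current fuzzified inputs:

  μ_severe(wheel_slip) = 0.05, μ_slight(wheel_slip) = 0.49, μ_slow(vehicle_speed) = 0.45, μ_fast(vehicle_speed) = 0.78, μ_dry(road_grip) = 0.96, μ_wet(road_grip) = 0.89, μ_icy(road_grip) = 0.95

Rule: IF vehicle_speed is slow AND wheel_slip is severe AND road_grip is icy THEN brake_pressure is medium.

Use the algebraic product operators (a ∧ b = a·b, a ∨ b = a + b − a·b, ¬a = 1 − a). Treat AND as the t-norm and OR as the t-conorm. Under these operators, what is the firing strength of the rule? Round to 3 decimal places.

0.021

firing strength: slow=0.45, severe=0.05, icy=0.95; AND[a·b] → w = 0.0214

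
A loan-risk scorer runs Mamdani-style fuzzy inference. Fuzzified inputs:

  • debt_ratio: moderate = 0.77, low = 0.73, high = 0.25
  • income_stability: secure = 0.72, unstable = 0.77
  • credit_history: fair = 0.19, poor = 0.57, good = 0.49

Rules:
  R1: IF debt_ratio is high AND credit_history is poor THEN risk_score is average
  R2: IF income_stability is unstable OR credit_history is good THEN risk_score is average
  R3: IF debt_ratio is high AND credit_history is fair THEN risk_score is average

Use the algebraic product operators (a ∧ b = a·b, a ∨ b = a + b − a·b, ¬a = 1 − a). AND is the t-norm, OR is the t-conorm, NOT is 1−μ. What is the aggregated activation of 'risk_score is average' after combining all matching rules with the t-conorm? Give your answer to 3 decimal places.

R1: high=0.25, poor=0.57; AND[a·b] → w = 0.1425
R2: unstable=0.77, good=0.49; OR[a + b − a·b] → w = 0.8827
R3: high=0.25, fair=0.19; AND[a·b] → w = 0.0475
Rules with consequent 'average': {R1, R2, R3} → strengths 0.1425, 0.8827, 0.0475
Aggregate via t-conorm [a + b − a·b]: 0.9042

0.904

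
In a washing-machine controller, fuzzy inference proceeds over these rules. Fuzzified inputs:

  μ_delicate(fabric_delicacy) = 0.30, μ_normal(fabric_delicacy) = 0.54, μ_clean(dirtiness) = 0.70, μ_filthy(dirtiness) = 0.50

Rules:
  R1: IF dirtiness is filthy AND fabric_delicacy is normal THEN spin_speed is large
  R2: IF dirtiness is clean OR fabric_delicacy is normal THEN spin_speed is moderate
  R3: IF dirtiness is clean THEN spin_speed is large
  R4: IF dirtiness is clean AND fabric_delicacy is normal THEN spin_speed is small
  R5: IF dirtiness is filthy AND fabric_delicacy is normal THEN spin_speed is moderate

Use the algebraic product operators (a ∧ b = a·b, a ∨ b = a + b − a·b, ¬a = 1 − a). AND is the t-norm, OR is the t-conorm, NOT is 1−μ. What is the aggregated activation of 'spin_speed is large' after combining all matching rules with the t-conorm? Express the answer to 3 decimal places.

0.781

R1: filthy=0.50, normal=0.54; AND[a·b] → w = 0.2700
R2: clean=0.70, normal=0.54; OR[a + b − a·b] → w = 0.8620
R3: clean=0.70 → w = 0.7000
R4: clean=0.70, normal=0.54; AND[a·b] → w = 0.3780
R5: filthy=0.50, normal=0.54; AND[a·b] → w = 0.2700
Rules with consequent 'large': {R1, R3} → strengths 0.2700, 0.7000
Aggregate via t-conorm [a + b − a·b]: 0.7810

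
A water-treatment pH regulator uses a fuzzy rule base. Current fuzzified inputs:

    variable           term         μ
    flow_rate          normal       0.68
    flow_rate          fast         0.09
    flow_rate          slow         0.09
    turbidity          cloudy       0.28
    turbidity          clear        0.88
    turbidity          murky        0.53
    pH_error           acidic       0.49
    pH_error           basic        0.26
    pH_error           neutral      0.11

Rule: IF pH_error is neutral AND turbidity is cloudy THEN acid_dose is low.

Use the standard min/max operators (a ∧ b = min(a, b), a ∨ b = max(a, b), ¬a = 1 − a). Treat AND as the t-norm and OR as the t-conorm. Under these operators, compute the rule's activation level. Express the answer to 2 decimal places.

firing strength: neutral=0.11, cloudy=0.28; AND[min(a, b)] → w = 0.11

0.11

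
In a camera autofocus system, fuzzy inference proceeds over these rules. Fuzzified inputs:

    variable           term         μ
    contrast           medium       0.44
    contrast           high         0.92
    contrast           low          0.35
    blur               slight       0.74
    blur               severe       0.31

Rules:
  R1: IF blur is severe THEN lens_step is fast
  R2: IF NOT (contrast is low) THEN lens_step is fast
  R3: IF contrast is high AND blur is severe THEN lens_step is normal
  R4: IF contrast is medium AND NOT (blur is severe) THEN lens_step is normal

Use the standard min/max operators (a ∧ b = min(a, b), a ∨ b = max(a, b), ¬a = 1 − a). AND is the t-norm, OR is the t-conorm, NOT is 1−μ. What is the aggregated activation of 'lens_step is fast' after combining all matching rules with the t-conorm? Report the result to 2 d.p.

0.65

R1: severe=0.31 → w = 0.31
R2: ¬low=1−0.35=0.65 → w = 0.65
R3: high=0.92, severe=0.31; AND[min(a, b)] → w = 0.31
R4: medium=0.44, ¬severe=1−0.31=0.69; AND[min(a, b)] → w = 0.44
Rules with consequent 'fast': {R1, R2} → strengths 0.31, 0.65
Aggregate via t-conorm [max(a, b)]: 0.65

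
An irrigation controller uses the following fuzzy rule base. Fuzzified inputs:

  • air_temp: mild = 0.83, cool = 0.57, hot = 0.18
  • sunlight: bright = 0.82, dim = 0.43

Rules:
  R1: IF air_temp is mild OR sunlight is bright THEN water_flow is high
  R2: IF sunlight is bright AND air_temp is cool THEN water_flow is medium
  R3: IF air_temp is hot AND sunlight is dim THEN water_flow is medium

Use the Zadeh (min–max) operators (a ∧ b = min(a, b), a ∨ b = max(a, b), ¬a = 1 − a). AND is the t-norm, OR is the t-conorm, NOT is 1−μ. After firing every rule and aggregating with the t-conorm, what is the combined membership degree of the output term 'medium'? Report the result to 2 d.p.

R1: mild=0.83, bright=0.82; OR[max(a, b)] → w = 0.83
R2: bright=0.82, cool=0.57; AND[min(a, b)] → w = 0.57
R3: hot=0.18, dim=0.43; AND[min(a, b)] → w = 0.18
Rules with consequent 'medium': {R2, R3} → strengths 0.57, 0.18
Aggregate via t-conorm [max(a, b)]: 0.57

0.57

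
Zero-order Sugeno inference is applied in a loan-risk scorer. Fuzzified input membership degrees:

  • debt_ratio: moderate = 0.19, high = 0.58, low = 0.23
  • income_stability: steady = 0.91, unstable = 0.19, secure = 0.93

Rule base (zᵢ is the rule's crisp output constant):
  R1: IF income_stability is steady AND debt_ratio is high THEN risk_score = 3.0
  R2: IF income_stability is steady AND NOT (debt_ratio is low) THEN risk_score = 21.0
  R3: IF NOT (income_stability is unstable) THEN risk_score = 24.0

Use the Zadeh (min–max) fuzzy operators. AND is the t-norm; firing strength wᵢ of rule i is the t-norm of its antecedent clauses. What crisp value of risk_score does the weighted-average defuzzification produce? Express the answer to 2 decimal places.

17.29

R1 (z=3.0): steady=0.91, high=0.58; AND[min(a, b)] → w = 0.58
R2 (z=21.0): steady=0.91, ¬low=1−0.23=0.77; AND[min(a, b)] → w = 0.77
R3 (z=24.0): ¬unstable=1−0.19=0.81 → w = 0.81
Weighted average = (0.58·3.0 + 0.77·21.0 + 0.81·24.0) / (0.58 + 0.77 + 0.81)
  = 37.3500 / 2.1600 = 17.29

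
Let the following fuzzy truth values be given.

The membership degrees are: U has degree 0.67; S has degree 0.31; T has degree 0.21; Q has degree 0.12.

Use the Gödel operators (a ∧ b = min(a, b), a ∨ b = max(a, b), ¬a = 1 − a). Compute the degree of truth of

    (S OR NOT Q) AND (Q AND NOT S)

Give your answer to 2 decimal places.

0.12

NOT Q = 1 − 0.12 = 0.88
S OR NOT Q = max(a, b) on (0.31, 0.88) = 0.88
NOT S = 1 − 0.31 = 0.69
Q AND NOT S = min(a, b) on (0.12, 0.69) = 0.12
(S OR NOT Q) AND (Q AND NOT S) = min(a, b) on (0.88, 0.12) = 0.12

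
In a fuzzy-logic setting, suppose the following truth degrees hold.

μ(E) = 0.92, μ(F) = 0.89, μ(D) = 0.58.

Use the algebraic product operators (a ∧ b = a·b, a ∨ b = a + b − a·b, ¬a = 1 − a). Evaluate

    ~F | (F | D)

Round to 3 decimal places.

0.959

~F = 1 − 0.8900 = 0.1100
F | D = a + b − a·b on (0.8900, 0.5800) = 0.9538
~F | (F | D) = a + b − a·b on (0.1100, 0.9538) = 0.9589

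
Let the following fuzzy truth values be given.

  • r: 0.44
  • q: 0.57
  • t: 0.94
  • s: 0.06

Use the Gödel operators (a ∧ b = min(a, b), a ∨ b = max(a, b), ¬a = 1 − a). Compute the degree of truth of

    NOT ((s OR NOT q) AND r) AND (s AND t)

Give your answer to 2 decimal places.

NOT q = 1 − 0.57 = 0.43
s OR NOT q = max(a, b) on (0.06, 0.43) = 0.43
(s OR NOT q) AND r = min(a, b) on (0.43, 0.44) = 0.43
NOT ((s OR NOT q) AND r) = 1 − 0.43 = 0.57
s AND t = min(a, b) on (0.06, 0.94) = 0.06
NOT ((s OR NOT q) AND r) AND (s AND t) = min(a, b) on (0.57, 0.06) = 0.06

0.06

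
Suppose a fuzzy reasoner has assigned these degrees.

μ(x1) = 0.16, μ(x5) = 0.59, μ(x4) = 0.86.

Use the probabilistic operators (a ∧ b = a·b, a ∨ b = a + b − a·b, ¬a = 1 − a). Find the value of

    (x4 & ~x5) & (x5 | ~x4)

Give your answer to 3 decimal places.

0.228

~x5 = 1 − 0.5900 = 0.4100
x4 & ~x5 = a·b on (0.8600, 0.4100) = 0.3526
~x4 = 1 − 0.8600 = 0.1400
x5 | ~x4 = a + b − a·b on (0.5900, 0.1400) = 0.6474
(x4 & ~x5) & (x5 | ~x4) = a·b on (0.3526, 0.6474) = 0.2283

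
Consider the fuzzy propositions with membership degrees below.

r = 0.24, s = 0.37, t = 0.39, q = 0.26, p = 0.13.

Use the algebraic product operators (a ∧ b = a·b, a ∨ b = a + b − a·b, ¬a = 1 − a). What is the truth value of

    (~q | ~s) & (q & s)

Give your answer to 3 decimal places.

~q = 1 − 0.2600 = 0.7400
~s = 1 − 0.3700 = 0.6300
~q | ~s = a + b − a·b on (0.7400, 0.6300) = 0.9038
q & s = a·b on (0.2600, 0.3700) = 0.0962
(~q | ~s) & (q & s) = a·b on (0.9038, 0.0962) = 0.0869

0.087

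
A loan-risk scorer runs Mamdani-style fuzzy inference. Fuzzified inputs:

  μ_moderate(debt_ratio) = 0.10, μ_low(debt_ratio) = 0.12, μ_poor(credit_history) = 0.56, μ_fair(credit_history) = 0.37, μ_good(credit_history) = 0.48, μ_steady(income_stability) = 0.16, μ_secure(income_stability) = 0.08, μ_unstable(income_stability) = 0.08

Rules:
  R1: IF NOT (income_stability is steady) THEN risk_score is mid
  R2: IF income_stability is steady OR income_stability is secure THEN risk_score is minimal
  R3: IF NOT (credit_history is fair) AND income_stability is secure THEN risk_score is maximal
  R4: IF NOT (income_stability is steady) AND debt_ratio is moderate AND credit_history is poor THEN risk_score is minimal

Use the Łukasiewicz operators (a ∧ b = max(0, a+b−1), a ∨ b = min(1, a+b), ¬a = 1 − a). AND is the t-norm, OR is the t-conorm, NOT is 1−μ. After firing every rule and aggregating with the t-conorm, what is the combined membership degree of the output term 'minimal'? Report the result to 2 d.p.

0.24

R1: ¬steady=1−0.16=0.84 → w = 0.84
R2: steady=0.16, secure=0.08; OR[min(1, a+b)] → w = 0.24
R3: ¬fair=1−0.37=0.63, secure=0.08; AND[max(0, a+b−1)] → w = 0.00
R4: ¬steady=1−0.16=0.84, moderate=0.10, poor=0.56; AND[max(0, a+b−1)] → w = 0.00
Rules with consequent 'minimal': {R2, R4} → strengths 0.24, 0.00
Aggregate via t-conorm [min(1, a+b)]: 0.24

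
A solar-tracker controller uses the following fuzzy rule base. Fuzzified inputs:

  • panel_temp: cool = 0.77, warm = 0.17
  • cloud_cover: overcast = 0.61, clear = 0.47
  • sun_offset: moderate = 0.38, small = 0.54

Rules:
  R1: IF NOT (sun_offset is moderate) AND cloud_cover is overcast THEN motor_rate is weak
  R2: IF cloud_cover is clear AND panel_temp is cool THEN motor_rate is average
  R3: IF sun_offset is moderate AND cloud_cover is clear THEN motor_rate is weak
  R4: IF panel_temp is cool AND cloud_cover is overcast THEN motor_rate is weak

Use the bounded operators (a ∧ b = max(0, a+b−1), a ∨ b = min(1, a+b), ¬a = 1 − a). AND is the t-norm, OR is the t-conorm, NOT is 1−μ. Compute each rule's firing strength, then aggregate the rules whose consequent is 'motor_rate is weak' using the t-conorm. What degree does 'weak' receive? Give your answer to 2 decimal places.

R1: ¬moderate=1−0.38=0.62, overcast=0.61; AND[max(0, a+b−1)] → w = 0.23
R2: clear=0.47, cool=0.77; AND[max(0, a+b−1)] → w = 0.24
R3: moderate=0.38, clear=0.47; AND[max(0, a+b−1)] → w = 0.00
R4: cool=0.77, overcast=0.61; AND[max(0, a+b−1)] → w = 0.38
Rules with consequent 'weak': {R1, R3, R4} → strengths 0.23, 0.00, 0.38
Aggregate via t-conorm [min(1, a+b)]: 0.61

0.61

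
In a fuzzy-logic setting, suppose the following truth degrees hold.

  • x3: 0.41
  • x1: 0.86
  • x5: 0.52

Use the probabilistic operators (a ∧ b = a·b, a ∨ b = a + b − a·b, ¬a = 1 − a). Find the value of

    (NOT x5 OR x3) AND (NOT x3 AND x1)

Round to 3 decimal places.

NOT x5 = 1 − 0.5200 = 0.4800
NOT x5 OR x3 = a + b − a·b on (0.4800, 0.4100) = 0.6932
NOT x3 = 1 − 0.4100 = 0.5900
NOT x3 AND x1 = a·b on (0.5900, 0.8600) = 0.5074
(NOT x5 OR x3) AND (NOT x3 AND x1) = a·b on (0.6932, 0.5074) = 0.3517

0.352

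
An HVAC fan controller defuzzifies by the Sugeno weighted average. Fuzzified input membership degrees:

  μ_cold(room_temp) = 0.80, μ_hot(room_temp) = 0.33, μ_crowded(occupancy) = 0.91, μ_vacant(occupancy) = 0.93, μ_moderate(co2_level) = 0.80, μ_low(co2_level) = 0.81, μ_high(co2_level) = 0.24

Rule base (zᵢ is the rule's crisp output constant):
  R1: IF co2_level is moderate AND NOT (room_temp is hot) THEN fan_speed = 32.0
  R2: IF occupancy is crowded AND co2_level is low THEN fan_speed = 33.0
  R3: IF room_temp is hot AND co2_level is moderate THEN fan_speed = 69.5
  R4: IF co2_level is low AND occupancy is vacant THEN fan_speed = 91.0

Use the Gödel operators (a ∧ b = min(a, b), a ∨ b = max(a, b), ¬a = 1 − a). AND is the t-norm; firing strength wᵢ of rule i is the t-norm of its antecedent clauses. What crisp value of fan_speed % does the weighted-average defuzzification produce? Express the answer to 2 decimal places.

55.27

R1 (z=32.0): moderate=0.80, ¬hot=1−0.33=0.67; AND[min(a, b)] → w = 0.67
R2 (z=33.0): crowded=0.91, low=0.81; AND[min(a, b)] → w = 0.81
R3 (z=69.5): hot=0.33, moderate=0.80; AND[min(a, b)] → w = 0.33
R4 (z=91.0): low=0.81, vacant=0.93; AND[min(a, b)] → w = 0.81
Weighted average = (0.67·32.0 + 0.81·33.0 + 0.33·69.5 + 0.81·91.0) / (0.67 + 0.81 + 0.33 + 0.81)
  = 144.8150 / 2.6200 = 55.27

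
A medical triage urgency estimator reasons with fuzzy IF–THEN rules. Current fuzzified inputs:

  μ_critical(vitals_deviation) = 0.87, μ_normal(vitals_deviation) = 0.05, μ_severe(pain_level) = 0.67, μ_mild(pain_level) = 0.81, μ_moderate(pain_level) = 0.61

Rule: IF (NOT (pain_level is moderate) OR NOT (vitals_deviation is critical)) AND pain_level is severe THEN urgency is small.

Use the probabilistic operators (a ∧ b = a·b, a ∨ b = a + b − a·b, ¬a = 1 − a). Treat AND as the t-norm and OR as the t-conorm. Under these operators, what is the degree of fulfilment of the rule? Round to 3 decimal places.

firing strength: (¬moderate=1−0.61=0.39 OR ¬critical=1−0.87=0.13) = 0.4693; AND[a·b] with severe=0.67 → w = 0.3144

0.314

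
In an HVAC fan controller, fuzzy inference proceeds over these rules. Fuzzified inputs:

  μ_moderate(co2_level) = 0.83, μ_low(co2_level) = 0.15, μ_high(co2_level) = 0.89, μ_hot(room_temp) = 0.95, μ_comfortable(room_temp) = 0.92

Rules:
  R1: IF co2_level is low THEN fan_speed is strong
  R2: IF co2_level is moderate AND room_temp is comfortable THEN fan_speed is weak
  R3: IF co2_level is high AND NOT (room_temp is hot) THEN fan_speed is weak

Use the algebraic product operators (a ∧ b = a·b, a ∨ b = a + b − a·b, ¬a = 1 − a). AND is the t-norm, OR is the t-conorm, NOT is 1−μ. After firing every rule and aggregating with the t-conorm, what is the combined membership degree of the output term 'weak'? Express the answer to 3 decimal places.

0.774

R1: low=0.15 → w = 0.1500
R2: moderate=0.83, comfortable=0.92; AND[a·b] → w = 0.7636
R3: high=0.89, ¬hot=1−0.95=0.05; AND[a·b] → w = 0.0445
Rules with consequent 'weak': {R2, R3} → strengths 0.7636, 0.0445
Aggregate via t-conorm [a + b − a·b]: 0.7741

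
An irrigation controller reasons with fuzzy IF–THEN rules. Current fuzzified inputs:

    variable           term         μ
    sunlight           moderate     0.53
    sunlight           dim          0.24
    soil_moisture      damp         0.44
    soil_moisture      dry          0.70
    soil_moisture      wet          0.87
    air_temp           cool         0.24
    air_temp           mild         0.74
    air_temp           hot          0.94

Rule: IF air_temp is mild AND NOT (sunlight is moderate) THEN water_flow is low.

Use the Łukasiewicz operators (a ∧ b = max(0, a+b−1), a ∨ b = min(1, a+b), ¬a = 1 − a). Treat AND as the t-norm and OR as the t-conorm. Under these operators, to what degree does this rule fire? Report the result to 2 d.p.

0.21

firing strength: mild=0.74, ¬moderate=1−0.53=0.47; AND[max(0, a+b−1)] → w = 0.21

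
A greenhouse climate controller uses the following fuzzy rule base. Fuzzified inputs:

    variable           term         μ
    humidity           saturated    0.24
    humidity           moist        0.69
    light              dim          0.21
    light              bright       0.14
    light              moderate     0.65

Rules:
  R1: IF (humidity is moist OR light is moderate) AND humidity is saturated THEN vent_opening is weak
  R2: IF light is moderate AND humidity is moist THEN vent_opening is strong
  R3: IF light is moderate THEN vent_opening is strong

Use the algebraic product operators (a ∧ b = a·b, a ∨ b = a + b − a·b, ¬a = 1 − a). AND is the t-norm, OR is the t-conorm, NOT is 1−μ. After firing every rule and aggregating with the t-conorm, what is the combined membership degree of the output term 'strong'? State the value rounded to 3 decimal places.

0.807

R1: (moist=0.69 OR moderate=0.65) = 0.8915; AND[a·b] with saturated=0.24 → w = 0.2140
R2: moderate=0.65, moist=0.69; AND[a·b] → w = 0.4485
R3: moderate=0.65 → w = 0.6500
Rules with consequent 'strong': {R2, R3} → strengths 0.4485, 0.6500
Aggregate via t-conorm [a + b − a·b]: 0.8070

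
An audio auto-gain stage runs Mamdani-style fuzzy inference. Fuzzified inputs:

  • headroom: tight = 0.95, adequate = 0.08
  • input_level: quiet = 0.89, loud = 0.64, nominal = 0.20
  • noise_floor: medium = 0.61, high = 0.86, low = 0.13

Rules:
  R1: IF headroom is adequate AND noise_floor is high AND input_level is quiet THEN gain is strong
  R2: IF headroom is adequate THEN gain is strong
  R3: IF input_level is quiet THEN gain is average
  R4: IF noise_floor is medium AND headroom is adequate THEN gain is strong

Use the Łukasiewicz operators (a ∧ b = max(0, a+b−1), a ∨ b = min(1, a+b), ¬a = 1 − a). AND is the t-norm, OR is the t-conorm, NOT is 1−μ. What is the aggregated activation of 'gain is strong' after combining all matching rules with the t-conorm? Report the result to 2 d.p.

0.08

R1: adequate=0.08, high=0.86, quiet=0.89; AND[max(0, a+b−1)] → w = 0.00
R2: adequate=0.08 → w = 0.08
R3: quiet=0.89 → w = 0.89
R4: medium=0.61, adequate=0.08; AND[max(0, a+b−1)] → w = 0.00
Rules with consequent 'strong': {R1, R2, R4} → strengths 0.00, 0.08, 0.00
Aggregate via t-conorm [min(1, a+b)]: 0.08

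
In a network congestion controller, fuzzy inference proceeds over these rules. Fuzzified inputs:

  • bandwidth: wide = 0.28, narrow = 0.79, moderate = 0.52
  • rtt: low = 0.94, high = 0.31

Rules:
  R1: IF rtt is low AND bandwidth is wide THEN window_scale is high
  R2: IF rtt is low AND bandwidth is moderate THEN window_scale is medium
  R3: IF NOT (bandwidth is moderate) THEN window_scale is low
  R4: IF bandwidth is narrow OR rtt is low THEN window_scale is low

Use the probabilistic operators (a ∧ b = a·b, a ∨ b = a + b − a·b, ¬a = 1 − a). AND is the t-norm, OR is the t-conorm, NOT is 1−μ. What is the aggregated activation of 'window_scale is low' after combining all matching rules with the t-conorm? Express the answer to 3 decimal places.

0.993

R1: low=0.94, wide=0.28; AND[a·b] → w = 0.2632
R2: low=0.94, moderate=0.52; AND[a·b] → w = 0.4888
R3: ¬moderate=1−0.52=0.48 → w = 0.4800
R4: narrow=0.79, low=0.94; OR[a + b − a·b] → w = 0.9874
Rules with consequent 'low': {R3, R4} → strengths 0.4800, 0.9874
Aggregate via t-conorm [a + b − a·b]: 0.9934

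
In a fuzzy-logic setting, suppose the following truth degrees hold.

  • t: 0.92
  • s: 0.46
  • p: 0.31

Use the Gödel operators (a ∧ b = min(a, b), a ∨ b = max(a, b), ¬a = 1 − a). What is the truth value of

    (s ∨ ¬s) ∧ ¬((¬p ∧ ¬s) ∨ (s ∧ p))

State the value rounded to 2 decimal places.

¬s = 1 − 0.46 = 0.54
s ∨ ¬s = max(a, b) on (0.46, 0.54) = 0.54
¬p = 1 − 0.31 = 0.69
¬s = 1 − 0.46 = 0.54
¬p ∧ ¬s = min(a, b) on (0.69, 0.54) = 0.54
s ∧ p = min(a, b) on (0.46, 0.31) = 0.31
(¬p ∧ ¬s) ∨ (s ∧ p) = max(a, b) on (0.54, 0.31) = 0.54
¬((¬p ∧ ¬s) ∨ (s ∧ p)) = 1 − 0.54 = 0.46
(s ∨ ¬s) ∧ ¬((¬p ∧ ¬s) ∨ (s ∧ p)) = min(a, b) on (0.54, 0.46) = 0.46

0.46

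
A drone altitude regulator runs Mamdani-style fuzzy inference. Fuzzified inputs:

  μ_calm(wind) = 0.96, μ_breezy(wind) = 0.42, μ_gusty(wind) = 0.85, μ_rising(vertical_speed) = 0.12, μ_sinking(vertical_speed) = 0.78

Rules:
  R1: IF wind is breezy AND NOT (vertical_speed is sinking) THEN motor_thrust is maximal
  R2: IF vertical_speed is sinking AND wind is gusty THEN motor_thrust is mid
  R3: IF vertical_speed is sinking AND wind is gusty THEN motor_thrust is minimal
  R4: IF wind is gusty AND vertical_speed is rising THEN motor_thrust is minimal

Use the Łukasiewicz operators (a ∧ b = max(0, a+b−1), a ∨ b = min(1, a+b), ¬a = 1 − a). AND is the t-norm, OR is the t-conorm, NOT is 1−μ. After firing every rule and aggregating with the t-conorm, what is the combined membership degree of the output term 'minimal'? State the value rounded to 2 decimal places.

0.63

R1: breezy=0.42, ¬sinking=1−0.78=0.22; AND[max(0, a+b−1)] → w = 0.00
R2: sinking=0.78, gusty=0.85; AND[max(0, a+b−1)] → w = 0.63
R3: sinking=0.78, gusty=0.85; AND[max(0, a+b−1)] → w = 0.63
R4: gusty=0.85, rising=0.12; AND[max(0, a+b−1)] → w = 0.00
Rules with consequent 'minimal': {R3, R4} → strengths 0.63, 0.00
Aggregate via t-conorm [min(1, a+b)]: 0.63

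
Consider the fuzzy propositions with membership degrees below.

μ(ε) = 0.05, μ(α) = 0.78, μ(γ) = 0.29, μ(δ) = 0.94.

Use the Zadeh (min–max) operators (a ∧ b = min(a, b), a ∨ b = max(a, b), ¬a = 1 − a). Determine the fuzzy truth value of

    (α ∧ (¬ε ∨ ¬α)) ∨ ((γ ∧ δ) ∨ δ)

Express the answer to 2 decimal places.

0.94

¬ε = 1 − 0.05 = 0.95
¬α = 1 − 0.78 = 0.22
¬ε ∨ ¬α = max(a, b) on (0.95, 0.22) = 0.95
α ∧ (¬ε ∨ ¬α) = min(a, b) on (0.78, 0.95) = 0.78
γ ∧ δ = min(a, b) on (0.29, 0.94) = 0.29
(γ ∧ δ) ∨ δ = max(a, b) on (0.29, 0.94) = 0.94
(α ∧ (¬ε ∨ ¬α)) ∨ ((γ ∧ δ) ∨ δ) = max(a, b) on (0.78, 0.94) = 0.94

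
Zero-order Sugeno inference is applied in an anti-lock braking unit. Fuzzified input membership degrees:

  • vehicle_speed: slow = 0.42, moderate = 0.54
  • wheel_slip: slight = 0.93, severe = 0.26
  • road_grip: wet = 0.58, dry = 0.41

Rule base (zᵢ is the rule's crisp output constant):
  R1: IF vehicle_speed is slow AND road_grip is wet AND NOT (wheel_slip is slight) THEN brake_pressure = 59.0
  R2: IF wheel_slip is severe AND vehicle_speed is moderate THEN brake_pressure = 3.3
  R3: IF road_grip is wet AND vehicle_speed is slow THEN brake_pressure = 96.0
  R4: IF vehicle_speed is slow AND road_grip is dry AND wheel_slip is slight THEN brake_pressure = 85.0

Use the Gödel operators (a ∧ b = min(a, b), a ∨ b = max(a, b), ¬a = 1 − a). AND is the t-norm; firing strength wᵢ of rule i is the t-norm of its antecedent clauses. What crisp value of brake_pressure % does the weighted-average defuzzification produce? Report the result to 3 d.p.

R1 (z=59.0): slow=0.42, wet=0.58, ¬slight=1−0.93=0.07; AND[min(a, b)] → w = 0.07
R2 (z=3.3): severe=0.26, moderate=0.54; AND[min(a, b)] → w = 0.26
R3 (z=96.0): wet=0.58, slow=0.42; AND[min(a, b)] → w = 0.42
R4 (z=85.0): slow=0.42, dry=0.41, slight=0.93; AND[min(a, b)] → w = 0.41
Weighted average = (0.07·59.0 + 0.26·3.3 + 0.42·96.0 + 0.41·85.0) / (0.07 + 0.26 + 0.42 + 0.41)
  = 80.1580 / 1.1600 = 69.102

69.102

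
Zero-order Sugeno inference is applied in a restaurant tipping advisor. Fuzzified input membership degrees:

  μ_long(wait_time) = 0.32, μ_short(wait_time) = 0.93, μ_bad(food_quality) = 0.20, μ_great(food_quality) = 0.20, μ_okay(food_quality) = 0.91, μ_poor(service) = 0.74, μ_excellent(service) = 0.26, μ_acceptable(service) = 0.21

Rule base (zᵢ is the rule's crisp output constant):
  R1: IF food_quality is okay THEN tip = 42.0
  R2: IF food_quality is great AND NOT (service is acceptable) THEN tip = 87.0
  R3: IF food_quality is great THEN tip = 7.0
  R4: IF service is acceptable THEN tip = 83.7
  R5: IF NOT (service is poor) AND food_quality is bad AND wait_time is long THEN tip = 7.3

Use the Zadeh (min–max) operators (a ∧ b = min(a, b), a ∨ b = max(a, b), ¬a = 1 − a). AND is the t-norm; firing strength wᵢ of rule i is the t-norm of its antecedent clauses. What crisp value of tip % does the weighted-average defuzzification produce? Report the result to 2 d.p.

R1 (z=42.0): okay=0.91 → w = 0.91
R2 (z=87.0): great=0.20, ¬acceptable=1−0.21=0.79; AND[min(a, b)] → w = 0.20
R3 (z=7.0): great=0.20 → w = 0.20
R4 (z=83.7): acceptable=0.21 → w = 0.21
R5 (z=7.3): ¬poor=1−0.74=0.26, bad=0.20, long=0.32; AND[min(a, b)] → w = 0.20
Weighted average = (0.91·42.0 + 0.20·87.0 + 0.20·7.0 + 0.21·83.7 + 0.20·7.3) / (0.91 + 0.20 + 0.20 + 0.21 + 0.20)
  = 76.0570 / 1.7200 = 44.22

44.22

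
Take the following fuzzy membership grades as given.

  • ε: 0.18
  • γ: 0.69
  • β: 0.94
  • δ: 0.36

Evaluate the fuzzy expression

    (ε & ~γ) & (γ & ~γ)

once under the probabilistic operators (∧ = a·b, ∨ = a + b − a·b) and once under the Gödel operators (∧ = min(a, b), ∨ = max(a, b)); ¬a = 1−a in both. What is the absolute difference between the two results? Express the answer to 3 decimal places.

Under probabilistic:
  ~γ = 1 − 0.6900 = 0.3100
  ε & ~γ = a·b on (0.1800, 0.3100) = 0.0558
  ~γ = 1 − 0.6900 = 0.3100
  γ & ~γ = a·b on (0.6900, 0.3100) = 0.2139
  (ε & ~γ) & (γ & ~γ) = a·b on (0.0558, 0.2139) = 0.0119
  → value = 0.0119
Under Gödel:
  ~γ = 1 − 0.69 = 0.31
  ε & ~γ = min(a, b) on (0.18, 0.31) = 0.18
  ~γ = 1 − 0.69 = 0.31
  γ & ~γ = min(a, b) on (0.69, 0.31) = 0.31
  (ε & ~γ) & (γ & ~γ) = min(a, b) on (0.18, 0.31) = 0.18
  → value = 0.1800
|0.0119 − 0.1800| = 0.168

0.168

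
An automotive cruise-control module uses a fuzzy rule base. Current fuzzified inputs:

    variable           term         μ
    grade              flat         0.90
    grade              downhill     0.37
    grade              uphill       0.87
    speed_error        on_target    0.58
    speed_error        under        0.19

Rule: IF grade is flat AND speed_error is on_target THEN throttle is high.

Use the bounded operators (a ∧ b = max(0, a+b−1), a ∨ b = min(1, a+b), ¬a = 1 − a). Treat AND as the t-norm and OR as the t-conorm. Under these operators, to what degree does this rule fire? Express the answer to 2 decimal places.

firing strength: flat=0.90, on_target=0.58; AND[max(0, a+b−1)] → w = 0.48

0.48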